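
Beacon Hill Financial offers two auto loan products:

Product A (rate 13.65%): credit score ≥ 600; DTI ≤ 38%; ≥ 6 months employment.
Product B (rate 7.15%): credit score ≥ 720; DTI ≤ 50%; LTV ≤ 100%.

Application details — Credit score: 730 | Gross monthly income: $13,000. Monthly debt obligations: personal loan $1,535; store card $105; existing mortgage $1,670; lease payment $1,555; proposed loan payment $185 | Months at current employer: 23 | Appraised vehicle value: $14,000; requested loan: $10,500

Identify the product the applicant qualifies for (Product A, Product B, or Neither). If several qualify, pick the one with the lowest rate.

Product B

Total debts = (1,535 + 105 + 1,670 + 1,555 + 185) = 5,050; DTI = 5,050/13,000 = 38.8%.
LTV = 10,500/14,000 = 75%.
Product A: score 730 ≥ 600; DTI 38.8% > 38%; employment 23 ≥ 6 mo → does not qualify.
Product B: score 730 ≥ 720; DTI 38.8% ≤ 50%; LTV 75% ≤ 100% → qualifies.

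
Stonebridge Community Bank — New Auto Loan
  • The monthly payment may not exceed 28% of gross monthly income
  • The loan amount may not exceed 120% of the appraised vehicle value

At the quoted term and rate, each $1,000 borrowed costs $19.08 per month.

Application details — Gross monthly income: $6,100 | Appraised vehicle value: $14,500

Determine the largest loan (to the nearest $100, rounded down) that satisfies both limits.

Payment cap: 28% × $6,100 = $1,708/month.
At $19.08 per $1,000, that supports 1,708/19.08 × 1,000 ≈ $89,517 → $89,500.
LTV cap: 120% × $14,500 = $17,400 → $17,400.
Binding constraint: loan-to-value.

$17,400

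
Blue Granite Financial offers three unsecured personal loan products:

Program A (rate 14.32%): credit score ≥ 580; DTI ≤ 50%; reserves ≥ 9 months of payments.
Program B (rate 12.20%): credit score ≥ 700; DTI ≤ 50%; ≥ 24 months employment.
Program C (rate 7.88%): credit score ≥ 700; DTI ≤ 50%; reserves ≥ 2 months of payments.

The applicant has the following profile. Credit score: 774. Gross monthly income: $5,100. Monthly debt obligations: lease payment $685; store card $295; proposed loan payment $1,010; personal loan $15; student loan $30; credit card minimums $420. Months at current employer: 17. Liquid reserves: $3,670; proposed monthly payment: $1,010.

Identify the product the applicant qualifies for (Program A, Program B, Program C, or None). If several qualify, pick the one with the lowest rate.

Program C

Total debts = (685 + 295 + 1,010 + 15 + 30 + 420) = 2,455; DTI = 2,455/5,100 = 48.1%.
Reserves = 3,670/1,010 = 3.6 months.
Program A: score 774 ≥ 580; DTI 48.1% ≤ 50%; reserves 3.6 < 9 mo → does not qualify.
Program B: score 774 ≥ 700; DTI 48.1% ≤ 50%; employment 17 < 24 mo → does not qualify.
Program C: score 774 ≥ 700; DTI 48.1% ≤ 50%; reserves 3.6 ≥ 2 mo → qualifies.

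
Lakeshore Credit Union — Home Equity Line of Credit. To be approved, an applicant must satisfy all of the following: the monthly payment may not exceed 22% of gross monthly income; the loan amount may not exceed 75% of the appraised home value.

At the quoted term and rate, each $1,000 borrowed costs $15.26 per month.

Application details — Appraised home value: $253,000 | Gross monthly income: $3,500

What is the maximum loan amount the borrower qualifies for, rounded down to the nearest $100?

$50,400

Payment cap: 22% × $3,500 = $770/month.
At $15.26 per $1,000, that supports 770/15.26 × 1,000 ≈ $50,458 → $50,400.
LTV cap: 75% × $253,000 = $189,750 → $189,700.
Binding constraint: payment-to-income.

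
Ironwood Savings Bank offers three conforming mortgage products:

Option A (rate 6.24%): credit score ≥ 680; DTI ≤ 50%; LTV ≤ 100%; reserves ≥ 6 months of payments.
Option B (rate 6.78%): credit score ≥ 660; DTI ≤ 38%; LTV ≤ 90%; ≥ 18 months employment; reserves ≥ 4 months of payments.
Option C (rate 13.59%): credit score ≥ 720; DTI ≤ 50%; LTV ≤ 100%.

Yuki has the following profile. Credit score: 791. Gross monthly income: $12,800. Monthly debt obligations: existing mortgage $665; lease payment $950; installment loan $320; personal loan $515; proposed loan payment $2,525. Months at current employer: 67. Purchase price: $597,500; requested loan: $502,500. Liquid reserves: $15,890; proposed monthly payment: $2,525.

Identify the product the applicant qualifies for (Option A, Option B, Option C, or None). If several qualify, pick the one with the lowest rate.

Option A

Total debts = (665 + 950 + 320 + 515 + 2,525) = 4,975; DTI = 4,975/12,800 = 38.9%.
LTV = 502,500/597,500 = 84.1%.
Reserves = 15,890/2,525 = 6.3 months.
Option A: score 791 ≥ 680; DTI 38.9% ≤ 50%; LTV 84.1% ≤ 100%; reserves 6.3 ≥ 6 mo → qualifies.
Option B: score 791 ≥ 660; DTI 38.9% > 38%; LTV 84.1% ≤ 90%; employment 67 ≥ 18 mo; reserves 6.3 ≥ 4 mo → does not qualify.
Option C: score 791 ≥ 720; DTI 38.9% ≤ 50%; LTV 84.1% ≤ 100% → qualifies.
Qualifying: Option A, Option C. Lowest rate is 6.24% → Option A.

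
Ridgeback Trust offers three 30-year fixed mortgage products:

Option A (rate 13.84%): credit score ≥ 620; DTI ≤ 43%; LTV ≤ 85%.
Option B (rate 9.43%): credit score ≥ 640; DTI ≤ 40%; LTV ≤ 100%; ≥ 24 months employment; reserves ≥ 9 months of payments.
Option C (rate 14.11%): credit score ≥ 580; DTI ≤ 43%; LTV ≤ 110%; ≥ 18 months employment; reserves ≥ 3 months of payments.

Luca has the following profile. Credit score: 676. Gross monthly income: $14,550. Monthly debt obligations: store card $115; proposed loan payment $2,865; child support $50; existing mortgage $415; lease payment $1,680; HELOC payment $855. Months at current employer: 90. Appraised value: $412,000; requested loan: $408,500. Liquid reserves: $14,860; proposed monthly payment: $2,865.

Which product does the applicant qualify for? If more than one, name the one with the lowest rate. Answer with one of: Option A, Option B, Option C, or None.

Total debts = (115 + 2,865 + 50 + 415 + 1,680 + 855) = 5,980; DTI = 5,980/14,550 = 41.1%.
LTV = 408,500/412,000 = 99.2%.
Reserves = 14,860/2,865 = 5.2 months.
Option A: score 676 ≥ 620; DTI 41.1% ≤ 43%; LTV 99.2% > 85% → does not qualify.
Option B: score 676 ≥ 640; DTI 41.1% > 40%; LTV 99.2% ≤ 100%; employment 90 ≥ 24 mo; reserves 5.2 < 9 mo → does not qualify.
Option C: score 676 ≥ 580; DTI 41.1% ≤ 43%; LTV 99.2% ≤ 110%; employment 90 ≥ 18 mo; reserves 5.2 ≥ 3 mo → qualifies.

Option C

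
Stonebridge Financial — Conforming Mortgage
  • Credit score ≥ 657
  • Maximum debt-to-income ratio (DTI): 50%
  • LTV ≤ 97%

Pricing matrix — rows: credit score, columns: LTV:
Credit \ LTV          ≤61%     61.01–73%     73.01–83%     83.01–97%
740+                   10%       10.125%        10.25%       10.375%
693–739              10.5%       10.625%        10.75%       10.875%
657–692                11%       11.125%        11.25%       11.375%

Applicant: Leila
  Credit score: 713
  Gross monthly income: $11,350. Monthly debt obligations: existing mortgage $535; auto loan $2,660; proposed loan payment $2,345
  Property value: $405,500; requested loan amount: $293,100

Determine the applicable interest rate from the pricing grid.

10.625%

Credit score 713 ≥ 657; Total monthly debts = (535 + 2,660 + 2,345) = 5,540. DTI: 5,540 ÷ 11,350 = 48.8%, within the 50% cap
LTV = 293,100/405,500 = 72.3% ≤ 97%
Row: 713 falls in 693–739. Column: 72.3% falls in 61.01–73%. Rate = 10.625%.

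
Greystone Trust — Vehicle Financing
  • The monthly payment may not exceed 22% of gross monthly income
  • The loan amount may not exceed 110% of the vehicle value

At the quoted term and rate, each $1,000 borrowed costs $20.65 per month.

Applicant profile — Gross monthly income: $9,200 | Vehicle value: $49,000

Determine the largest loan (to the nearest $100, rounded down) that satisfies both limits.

$53,900

Payment cap: 22% × $9,200 = $2,024/month.
At $20.65 per $1,000, that supports 2,024/20.65 × 1,000 ≈ $98,014 → $98,000.
LTV cap: 110% × $49,000 = $53,900 → $53,900.
Binding constraint: loan-to-value.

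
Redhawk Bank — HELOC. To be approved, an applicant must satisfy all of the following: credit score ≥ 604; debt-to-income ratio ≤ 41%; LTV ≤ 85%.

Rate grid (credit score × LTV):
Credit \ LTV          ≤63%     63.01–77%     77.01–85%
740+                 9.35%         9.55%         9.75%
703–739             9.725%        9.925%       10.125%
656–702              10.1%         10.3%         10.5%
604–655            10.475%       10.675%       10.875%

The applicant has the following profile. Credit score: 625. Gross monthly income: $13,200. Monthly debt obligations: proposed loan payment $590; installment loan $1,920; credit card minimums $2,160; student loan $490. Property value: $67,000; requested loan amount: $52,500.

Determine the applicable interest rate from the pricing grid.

Credit score 625 ≥ 604; Total monthly debts = (590 + 1,920 + 2,160 + 490) = 5,160. DTI = 5,160/13,200 = 39.1% ≤ 41%
Loan-to-value = 52,500/67,000 = 78.4% — pass (85% max)
Credit 625 → row 604–655; LTV 78.4% → column 77.01–85%. Grid cell → 10.875%.

10.875%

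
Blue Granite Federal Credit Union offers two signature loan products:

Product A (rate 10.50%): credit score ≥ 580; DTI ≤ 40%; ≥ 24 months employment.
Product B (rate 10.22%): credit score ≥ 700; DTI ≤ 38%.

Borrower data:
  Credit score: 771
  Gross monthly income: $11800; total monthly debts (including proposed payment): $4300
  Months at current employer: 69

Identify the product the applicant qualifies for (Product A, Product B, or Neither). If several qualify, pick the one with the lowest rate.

Product B

DTI = 4,300/11,800 = 36.4%.
Product A: score 771 ≥ 580; DTI 36.4% ≤ 40%; employment 69 ≥ 24 mo → qualifies.
Product B: score 771 ≥ 700; DTI 36.4% ≤ 38% → qualifies.
Qualifying: Product A, Product B. Lowest rate is 10.22% → Product B.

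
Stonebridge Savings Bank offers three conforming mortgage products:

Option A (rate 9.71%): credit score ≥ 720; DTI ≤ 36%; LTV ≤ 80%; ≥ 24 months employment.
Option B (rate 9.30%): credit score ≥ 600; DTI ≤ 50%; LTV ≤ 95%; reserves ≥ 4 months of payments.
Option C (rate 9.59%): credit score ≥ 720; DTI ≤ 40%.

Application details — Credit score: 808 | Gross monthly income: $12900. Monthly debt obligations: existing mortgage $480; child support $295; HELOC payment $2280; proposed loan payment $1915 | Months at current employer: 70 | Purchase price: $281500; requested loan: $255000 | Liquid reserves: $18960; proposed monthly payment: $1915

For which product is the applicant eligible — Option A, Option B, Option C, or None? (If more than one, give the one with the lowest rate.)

Option B

Total debts = (480 + 295 + 2,280 + 1,915) = 4,970; DTI = 4,970/12,900 = 38.5%.
LTV = 255,000/281,500 = 90.6%.
Reserves = 18,960/1,915 = 9.9 months.
Option A: score 808 ≥ 720; DTI 38.5% > 36%; LTV 90.6% > 80%; employment 70 ≥ 24 mo → does not qualify.
Option B: score 808 ≥ 600; DTI 38.5% ≤ 50%; LTV 90.6% ≤ 95%; reserves 9.9 ≥ 4 mo → qualifies.
Option C: score 808 ≥ 720; DTI 38.5% ≤ 40% → qualifies.
Qualifying: Option B, Option C. Lowest rate is 9.30% → Option B.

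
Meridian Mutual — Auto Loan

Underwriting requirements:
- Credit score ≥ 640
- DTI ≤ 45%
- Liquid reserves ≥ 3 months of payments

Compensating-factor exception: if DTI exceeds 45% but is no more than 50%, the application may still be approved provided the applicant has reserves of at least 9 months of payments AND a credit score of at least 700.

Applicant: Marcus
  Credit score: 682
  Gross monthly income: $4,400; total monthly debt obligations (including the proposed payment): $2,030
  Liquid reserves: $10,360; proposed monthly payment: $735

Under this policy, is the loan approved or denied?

Denied

Credit score 682 ≥ 640 (meets base)
DTI: 2,030 ÷ 4,400 = 46.1%, over the 45% base limit.
Reserves = 10,360/735 = 14.1 months ≥ 3
DTI 46.1% is within the 45%–50% exception band; checking compensating factors.
Override check — reserves: 14.1 mo (ok); score: 682 (below 700).
Compensating-factor requirement not fully met.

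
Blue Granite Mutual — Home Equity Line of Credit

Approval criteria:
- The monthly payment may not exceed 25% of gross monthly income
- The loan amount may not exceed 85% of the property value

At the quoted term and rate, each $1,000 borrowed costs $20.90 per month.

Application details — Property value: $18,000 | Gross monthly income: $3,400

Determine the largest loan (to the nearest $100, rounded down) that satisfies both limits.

Payment cap: 25% × $3,400 = $850/month.
At $20.90 per $1,000, that supports 850/20.90 × 1,000 ≈ $40,669 → $40,600.
LTV cap: 85% × $18,000 = $15,300 → $15,300.
Binding constraint: loan-to-value.

$15,300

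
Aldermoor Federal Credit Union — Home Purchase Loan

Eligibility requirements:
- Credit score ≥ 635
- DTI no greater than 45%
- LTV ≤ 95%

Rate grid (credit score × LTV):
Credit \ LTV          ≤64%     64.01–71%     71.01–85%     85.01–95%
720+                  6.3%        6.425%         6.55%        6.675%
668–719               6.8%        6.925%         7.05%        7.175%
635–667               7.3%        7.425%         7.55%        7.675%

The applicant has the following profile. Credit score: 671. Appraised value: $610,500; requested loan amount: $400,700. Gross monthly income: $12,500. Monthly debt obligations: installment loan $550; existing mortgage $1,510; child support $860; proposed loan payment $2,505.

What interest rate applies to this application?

Credit score 671 ≥ 635; Total monthly debts = (550 + 1,510 + 860 + 2,505) = 5,425. Debt-to-income = 5,425/12,500 = 43.4% — meets 45% limit
LTV = 400,700/610,500 = 65.6% ≤ 95%
Credit 671 → row 668–719; LTV 65.6% → column 64.01–71%. Grid cell → 6.925%.

6.925%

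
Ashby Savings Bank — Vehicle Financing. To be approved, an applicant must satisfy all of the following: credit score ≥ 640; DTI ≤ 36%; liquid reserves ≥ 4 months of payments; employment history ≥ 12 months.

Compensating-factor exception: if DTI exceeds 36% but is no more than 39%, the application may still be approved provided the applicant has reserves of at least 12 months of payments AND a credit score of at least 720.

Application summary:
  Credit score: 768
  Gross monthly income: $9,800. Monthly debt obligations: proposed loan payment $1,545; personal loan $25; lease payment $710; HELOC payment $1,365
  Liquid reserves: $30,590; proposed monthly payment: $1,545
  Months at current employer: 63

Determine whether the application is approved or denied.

Approved

Credit score 768 ≥ 640 (meets base)
Total debts = (1,545 + 25 + 710 + 1,365) = 3,645. DTI = 3,645/9,800 = 37.2% > 36% — standard DTI limit exceeded.
Reserves = 30,590/1,545 = 19.8 months ≥ 4
Employment 63 ≥ 12 months
37.2% falls in the override range (36%–39%), so the compensating-factor test applies.
Override check — reserves: 19.8 mo (ok); score: 768 (ok).
Both override conditions satisfied; DTI exception granted.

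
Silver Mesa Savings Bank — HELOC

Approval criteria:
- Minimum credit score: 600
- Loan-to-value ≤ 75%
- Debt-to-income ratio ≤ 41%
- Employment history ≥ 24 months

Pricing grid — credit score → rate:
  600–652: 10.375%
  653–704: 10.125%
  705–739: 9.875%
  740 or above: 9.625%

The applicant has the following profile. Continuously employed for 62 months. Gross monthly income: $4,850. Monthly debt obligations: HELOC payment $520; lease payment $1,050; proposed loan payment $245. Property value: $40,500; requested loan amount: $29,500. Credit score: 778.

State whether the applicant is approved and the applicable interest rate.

Approved at 9.625%

Credit score 778 ≥ 600 (meets minimum)
Employment 62 ≥ 24 months
Total monthly debts = (520 + 1,050 + 245) = 1,815. Debt-to-income = 1,815/4,850 = 37.4% — meets 41% limit
Loan-to-value = 29,500/40,500 = 72.8% — pass (75% max)
All requirements met. Score 778 falls in the 740 or above tier → 9.625%.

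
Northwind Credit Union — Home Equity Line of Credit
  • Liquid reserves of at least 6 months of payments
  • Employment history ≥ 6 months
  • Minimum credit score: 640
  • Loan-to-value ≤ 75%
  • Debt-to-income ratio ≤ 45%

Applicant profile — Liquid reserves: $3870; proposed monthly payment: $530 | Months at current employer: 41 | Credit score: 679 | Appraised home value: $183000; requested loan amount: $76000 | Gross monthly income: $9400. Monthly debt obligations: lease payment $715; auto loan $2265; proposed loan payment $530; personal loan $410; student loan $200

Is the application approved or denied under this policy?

Liquid reserves cover 3,870/530 = 7.3 months — ≥ 6 required
Employment 41 ≥ 6 months
Credit score 679 ≥ 640 (meets)
LTV = 76,000/183,000 = 41.5% ≤ 75%
Total monthly debts = (715 + 2,265 + 530 + 410 + 200) = 4,120. Debt-to-income = 4,120/9,400 = 43.8% — meets 45% limit
All criteria satisfied.

Approved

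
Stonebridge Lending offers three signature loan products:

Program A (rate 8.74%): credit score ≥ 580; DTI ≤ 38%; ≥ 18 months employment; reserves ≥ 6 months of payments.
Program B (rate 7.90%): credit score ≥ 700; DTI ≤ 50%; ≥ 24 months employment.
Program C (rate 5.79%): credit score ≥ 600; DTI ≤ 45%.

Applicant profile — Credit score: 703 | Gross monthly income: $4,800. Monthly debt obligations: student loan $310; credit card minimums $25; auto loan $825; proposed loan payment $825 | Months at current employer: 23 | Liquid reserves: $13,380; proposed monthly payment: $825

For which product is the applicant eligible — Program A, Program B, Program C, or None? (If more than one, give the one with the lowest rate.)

Total debts = (310 + 25 + 825 + 825) = 1,985; DTI = 1,985/4,800 = 41.4%.
Reserves = 13,380/825 = 16.2 months.
Program A: score 703 ≥ 580; DTI 41.4% > 38%; employment 23 ≥ 18 mo; reserves 16.2 ≥ 6 mo → does not qualify.
Program B: score 703 ≥ 700; DTI 41.4% ≤ 50%; employment 23 < 24 mo → does not qualify.
Program C: score 703 ≥ 600; DTI 41.4% ≤ 45% → qualifies.

Program C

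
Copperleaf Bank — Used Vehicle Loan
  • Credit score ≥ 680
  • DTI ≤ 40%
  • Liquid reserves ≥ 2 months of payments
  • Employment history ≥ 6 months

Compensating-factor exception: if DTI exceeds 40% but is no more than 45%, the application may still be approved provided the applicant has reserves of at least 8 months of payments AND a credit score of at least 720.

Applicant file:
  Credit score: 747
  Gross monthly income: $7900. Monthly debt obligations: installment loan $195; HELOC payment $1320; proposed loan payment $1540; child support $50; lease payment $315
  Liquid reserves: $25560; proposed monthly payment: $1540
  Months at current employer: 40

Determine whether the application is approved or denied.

Credit score 747 ≥ 680 (meets base)
Total debts = (195 + 1,320 + 1,540 + 50 + 315) = 3,420. DTI: 3,420 ÷ 7,900 = 43.3%, over the 40% base limit.
Reserves = 25,560/1,540 = 16.6 months ≥ 2
Employment 40 ≥ 6 months
43.3% falls in the override range (40%–45%), so the compensating-factor test applies.
Override check — reserves: 16.6 mo (ok); score: 747 (ok).
Both override conditions satisfied; DTI exception granted.

Approved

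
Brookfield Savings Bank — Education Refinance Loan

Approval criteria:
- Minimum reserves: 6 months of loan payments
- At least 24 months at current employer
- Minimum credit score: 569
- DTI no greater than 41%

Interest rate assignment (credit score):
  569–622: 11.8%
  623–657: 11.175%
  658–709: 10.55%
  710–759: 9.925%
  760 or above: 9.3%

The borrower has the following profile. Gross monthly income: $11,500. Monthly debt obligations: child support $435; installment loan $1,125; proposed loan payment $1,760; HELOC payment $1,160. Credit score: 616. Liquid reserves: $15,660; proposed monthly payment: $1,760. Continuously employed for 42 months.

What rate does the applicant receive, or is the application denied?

Approved at 11.8%

Credit score 616 ≥ 569 (meets minimum)
Total monthly debts = (435 + 1,125 + 1,760 + 1,160) = 4,480. Debt-to-income = 4,480/11,500 = 39% — meets 41% limit
Reserves = 15,660/1,760 = 8.9 months ≥ 6
Employment 42 ≥ 24 months
All requirements met. Score 616 falls in the 569–622 tier → 11.8%.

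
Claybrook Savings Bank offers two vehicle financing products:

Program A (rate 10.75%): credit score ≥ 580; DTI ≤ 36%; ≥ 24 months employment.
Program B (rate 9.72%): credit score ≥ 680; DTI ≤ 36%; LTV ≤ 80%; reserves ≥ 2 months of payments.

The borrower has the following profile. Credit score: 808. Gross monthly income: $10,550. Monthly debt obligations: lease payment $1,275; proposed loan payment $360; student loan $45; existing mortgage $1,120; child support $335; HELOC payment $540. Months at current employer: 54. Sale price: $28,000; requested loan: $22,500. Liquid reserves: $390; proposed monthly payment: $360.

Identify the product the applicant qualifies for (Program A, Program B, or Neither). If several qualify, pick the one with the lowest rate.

Total debts = (1,275 + 360 + 45 + 1,120 + 335 + 540) = 3,675; DTI = 3,675/10,550 = 34.8%.
LTV = 22,500/28,000 = 80.4%.
Reserves = 390/360 = 1.1 months.
Program A: score 808 ≥ 580; DTI 34.8% ≤ 36%; employment 54 ≥ 24 mo → qualifies.
Program B: score 808 ≥ 680; DTI 34.8% ≤ 36%; LTV 80.4% > 80%; reserves 1.1 < 2 mo → does not qualify.

Program A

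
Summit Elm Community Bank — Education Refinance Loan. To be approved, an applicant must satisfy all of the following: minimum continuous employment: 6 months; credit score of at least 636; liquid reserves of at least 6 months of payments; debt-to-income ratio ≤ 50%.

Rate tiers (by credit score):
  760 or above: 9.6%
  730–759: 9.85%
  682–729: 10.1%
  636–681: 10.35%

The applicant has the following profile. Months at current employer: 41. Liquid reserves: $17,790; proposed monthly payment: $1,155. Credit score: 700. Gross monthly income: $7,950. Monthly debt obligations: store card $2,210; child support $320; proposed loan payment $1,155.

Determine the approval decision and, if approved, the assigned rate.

Credit score 700 ≥ 636 (meets minimum)
Employment 41 ≥ 6 months
Liquid reserves cover 17,790/1,155 = 15.4 months — ≥ 6 required
Total monthly debts = (2,210 + 320 + 1,155) = 3,685. DTI = 3,685/7,950 = 46.4% ≤ 50%
All requirements met. Score 700 falls in the 682–729 tier → 10.1%.

Approved at 10.1%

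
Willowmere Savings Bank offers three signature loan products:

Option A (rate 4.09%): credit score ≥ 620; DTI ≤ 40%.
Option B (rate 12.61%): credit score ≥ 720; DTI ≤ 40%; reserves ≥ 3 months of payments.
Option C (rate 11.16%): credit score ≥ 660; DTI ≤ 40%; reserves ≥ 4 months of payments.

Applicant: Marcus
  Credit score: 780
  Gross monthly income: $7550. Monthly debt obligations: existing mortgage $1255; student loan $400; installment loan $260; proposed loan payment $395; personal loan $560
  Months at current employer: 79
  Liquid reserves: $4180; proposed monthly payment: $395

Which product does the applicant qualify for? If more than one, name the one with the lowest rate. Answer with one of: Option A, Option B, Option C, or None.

Option A

Total debts = (1,255 + 400 + 260 + 395 + 560) = 2,870; DTI = 2,870/7,550 = 38%.
Reserves = 4,180/395 = 10.6 months.
Option A: score 780 ≥ 620; DTI 38% ≤ 40% → qualifies.
Option B: score 780 ≥ 720; DTI 38% ≤ 40%; reserves 10.6 ≥ 3 mo → qualifies.
Option C: score 780 ≥ 660; DTI 38% ≤ 40%; reserves 10.6 ≥ 4 mo → qualifies.
Qualifying: Option A, Option B, Option C. Lowest rate is 4.09% → Option A.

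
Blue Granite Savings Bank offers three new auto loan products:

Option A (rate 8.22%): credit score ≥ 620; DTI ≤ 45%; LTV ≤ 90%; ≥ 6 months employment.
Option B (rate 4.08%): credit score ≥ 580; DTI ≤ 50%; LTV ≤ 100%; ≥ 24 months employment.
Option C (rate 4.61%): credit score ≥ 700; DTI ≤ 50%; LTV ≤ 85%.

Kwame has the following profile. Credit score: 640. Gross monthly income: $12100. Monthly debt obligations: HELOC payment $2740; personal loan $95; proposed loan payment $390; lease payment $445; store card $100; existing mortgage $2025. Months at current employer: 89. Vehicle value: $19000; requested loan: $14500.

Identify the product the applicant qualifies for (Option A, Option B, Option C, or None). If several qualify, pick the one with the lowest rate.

Option B

Total debts = (2,740 + 95 + 390 + 445 + 100 + 2,025) = 5,795; DTI = 5,795/12,100 = 47.9%.
LTV = 14,500/19,000 = 76.3%.
Option A: score 640 ≥ 620; DTI 47.9% > 45%; LTV 76.3% ≤ 90%; employment 89 ≥ 6 mo → does not qualify.
Option B: score 640 ≥ 580; DTI 47.9% ≤ 50%; LTV 76.3% ≤ 100%; employment 89 ≥ 24 mo → qualifies.
Option C: score 640 < 700; DTI 47.9% ≤ 50%; LTV 76.3% ≤ 85% → does not qualify.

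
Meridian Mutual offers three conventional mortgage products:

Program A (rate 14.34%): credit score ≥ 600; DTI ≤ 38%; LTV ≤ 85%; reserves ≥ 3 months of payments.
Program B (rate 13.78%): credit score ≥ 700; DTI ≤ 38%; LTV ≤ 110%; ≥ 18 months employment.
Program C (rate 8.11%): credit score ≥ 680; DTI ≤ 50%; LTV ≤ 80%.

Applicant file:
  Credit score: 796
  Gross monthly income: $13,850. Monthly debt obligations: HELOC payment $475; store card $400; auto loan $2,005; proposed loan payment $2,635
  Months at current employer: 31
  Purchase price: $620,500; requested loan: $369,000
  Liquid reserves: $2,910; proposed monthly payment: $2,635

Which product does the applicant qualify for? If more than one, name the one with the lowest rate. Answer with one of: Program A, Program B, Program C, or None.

Program C

Total debts = (475 + 400 + 2,005 + 2,635) = 5,515; DTI = 5,515/13,850 = 39.8%.
LTV = 369,000/620,500 = 59.5%.
Reserves = 2,910/2,635 = 1.1 months.
Program A: score 796 ≥ 600; DTI 39.8% > 38%; LTV 59.5% ≤ 85%; reserves 1.1 < 3 mo → does not qualify.
Program B: score 796 ≥ 700; DTI 39.8% > 38%; LTV 59.5% ≤ 110%; employment 31 ≥ 18 mo → does not qualify.
Program C: score 796 ≥ 680; DTI 39.8% ≤ 50%; LTV 59.5% ≤ 80% → qualifies.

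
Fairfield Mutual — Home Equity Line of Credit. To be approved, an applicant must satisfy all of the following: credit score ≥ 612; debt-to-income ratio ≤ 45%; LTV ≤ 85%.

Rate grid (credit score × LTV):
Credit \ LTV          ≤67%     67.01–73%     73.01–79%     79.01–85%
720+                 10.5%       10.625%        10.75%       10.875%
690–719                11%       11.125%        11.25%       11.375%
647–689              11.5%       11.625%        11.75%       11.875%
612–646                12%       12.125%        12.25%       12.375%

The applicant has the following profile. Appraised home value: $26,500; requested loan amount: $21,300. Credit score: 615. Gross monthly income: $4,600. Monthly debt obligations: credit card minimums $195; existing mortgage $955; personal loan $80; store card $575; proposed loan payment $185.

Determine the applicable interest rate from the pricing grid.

Credit score 615 ≥ 612; Total monthly debts = (195 + 955 + 80 + 575 + 185) = 1,990. Debt-to-income = 1,990/4,600 = 43.3% — meets 45% limit
Loan-to-value = 21,300/26,500 = 80.4% — pass (85% max)
Row: 615 falls in 612–646. Column: 80.4% falls in 79.01–85%. Rate = 12.375%.

12.375%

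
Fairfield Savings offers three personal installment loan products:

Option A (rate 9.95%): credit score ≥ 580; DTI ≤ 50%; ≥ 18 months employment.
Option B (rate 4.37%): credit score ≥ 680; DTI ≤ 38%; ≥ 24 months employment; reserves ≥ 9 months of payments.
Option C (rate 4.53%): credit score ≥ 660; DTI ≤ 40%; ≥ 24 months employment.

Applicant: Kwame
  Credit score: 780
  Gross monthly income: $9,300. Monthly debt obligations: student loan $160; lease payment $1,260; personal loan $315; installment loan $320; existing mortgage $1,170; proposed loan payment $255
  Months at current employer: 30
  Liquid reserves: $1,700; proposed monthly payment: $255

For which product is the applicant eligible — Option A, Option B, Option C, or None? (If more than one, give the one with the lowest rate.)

Total debts = (160 + 1,260 + 315 + 320 + 1,170 + 255) = 3,480; DTI = 3,480/9,300 = 37.4%.
Reserves = 1,700/255 = 6.7 months.
Option A: score 780 ≥ 580; DTI 37.4% ≤ 50%; employment 30 ≥ 18 mo → qualifies.
Option B: score 780 ≥ 680; DTI 37.4% ≤ 38%; employment 30 ≥ 24 mo; reserves 6.7 < 9 mo → does not qualify.
Option C: score 780 ≥ 660; DTI 37.4% ≤ 40%; employment 30 ≥ 24 mo → qualifies.
Qualifying: Option A, Option C. Lowest rate is 4.53% → Option C.

Option C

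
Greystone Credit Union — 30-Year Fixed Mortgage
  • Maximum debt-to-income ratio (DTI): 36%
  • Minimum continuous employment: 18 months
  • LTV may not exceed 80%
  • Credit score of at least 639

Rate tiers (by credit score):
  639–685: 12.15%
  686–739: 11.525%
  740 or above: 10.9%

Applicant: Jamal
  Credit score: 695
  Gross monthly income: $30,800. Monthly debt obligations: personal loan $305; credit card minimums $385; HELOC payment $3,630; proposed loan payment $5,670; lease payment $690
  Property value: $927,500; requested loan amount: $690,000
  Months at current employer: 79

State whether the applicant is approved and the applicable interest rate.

Approved at 11.525%

Credit score 695 ≥ 639 (meets minimum)
Employment 79 ≥ 18 months
Total monthly debts = (305 + 385 + 3,630 + 5,670 + 690) = 10,680. DTI = 10,680/30,800 = 34.7% ≤ 36%
Loan-to-value = 690,000/927,500 = 74.4% — pass (80% max)
All requirements met. Score 695 falls in the 686–739 tier → 11.525%.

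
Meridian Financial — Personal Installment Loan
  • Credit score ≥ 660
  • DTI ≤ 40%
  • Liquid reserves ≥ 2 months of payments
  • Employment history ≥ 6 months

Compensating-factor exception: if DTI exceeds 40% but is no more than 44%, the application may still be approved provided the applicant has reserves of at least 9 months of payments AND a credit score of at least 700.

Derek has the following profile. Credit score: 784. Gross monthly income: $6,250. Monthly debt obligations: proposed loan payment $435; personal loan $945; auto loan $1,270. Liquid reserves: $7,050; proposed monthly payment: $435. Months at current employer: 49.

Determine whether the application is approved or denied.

Credit score 784 ≥ 660 (meets base)
Total debts = (435 + 945 + 1,270) = 2,650. DTI: 2,650 ÷ 6,250 = 42.4%, over the 40% base limit.
Reserves: 7,050 ÷ 435 = 16.2 months (meets 2-month minimum)
Employment 49 ≥ 6 months
DTI 42.4% is within the 40%–44% exception band; checking compensating factors.
Override check — reserves: 16.2 mo (ok); score: 784 (ok).
Both override conditions satisfied; DTI exception granted.

Approved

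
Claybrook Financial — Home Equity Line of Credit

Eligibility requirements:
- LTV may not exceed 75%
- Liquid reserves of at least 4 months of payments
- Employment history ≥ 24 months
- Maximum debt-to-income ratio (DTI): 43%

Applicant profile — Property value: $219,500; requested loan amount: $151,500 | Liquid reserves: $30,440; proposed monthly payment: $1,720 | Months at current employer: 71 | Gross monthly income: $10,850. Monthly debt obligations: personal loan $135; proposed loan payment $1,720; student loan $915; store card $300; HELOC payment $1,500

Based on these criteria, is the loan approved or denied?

Approved

Loan-to-value = 151,500/219,500 = 69% — pass (75% max)
Reserves: 30,440 ÷ 1,720 = 17.7 months (meets 4-month minimum)
Employment 71 ≥ 24 months
Total monthly debts = (135 + 1,720 + 915 + 300 + 1,500) = 4,570. DTI: 4,570 ÷ 10,850 = 42.1%, within the 43% cap
All criteria satisfied.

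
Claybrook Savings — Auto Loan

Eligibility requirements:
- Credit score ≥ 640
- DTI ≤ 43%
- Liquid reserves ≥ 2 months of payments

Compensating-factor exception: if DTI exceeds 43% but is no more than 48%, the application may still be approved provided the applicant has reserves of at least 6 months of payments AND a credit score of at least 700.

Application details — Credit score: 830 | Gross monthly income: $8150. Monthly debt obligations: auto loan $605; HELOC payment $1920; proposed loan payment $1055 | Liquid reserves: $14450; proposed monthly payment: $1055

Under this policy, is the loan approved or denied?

Approved

Credit score 830 ≥ 640 (meets base)
Total debts = (605 + 1,920 + 1,055) = 3,580. DTI = 3,580/8,150 = 43.9% > 43% — standard DTI limit exceeded.
Reserves: 14,450 ÷ 1,055 = 13.7 months (meets 2-month minimum)
DTI 43.9% is within the 43%–48% exception band; checking compensating factors.
Override check — reserves: 13.7 mo (ok); score: 830 (ok).
Both compensating conditions met → exception applies.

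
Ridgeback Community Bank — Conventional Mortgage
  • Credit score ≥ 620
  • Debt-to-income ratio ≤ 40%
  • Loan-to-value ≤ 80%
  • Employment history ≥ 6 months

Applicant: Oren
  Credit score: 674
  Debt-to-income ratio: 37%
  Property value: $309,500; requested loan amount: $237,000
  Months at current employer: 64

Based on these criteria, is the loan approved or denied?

Approved

Credit score 674 ≥ 620 (meets)
Debt-to-income 37% vs 40% cap — pass
Loan-to-value = 237,000/309,500 = 76.6% — pass (80% max)
Employment 64 ≥ 6 months
All criteria satisfied.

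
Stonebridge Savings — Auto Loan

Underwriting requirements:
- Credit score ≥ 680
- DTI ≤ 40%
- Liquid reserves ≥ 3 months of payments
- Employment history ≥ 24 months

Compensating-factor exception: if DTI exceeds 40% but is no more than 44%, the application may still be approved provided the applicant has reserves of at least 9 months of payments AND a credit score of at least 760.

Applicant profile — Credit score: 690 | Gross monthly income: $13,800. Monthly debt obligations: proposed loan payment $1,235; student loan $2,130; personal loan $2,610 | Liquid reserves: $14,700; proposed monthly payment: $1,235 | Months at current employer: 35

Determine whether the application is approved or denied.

Denied

Credit score 690 ≥ 680 (meets base)
Total debts = (1,235 + 2,130 + 2,610) = 5,975. DTI: 5,975 ÷ 13,800 = 43.3%, over the 40% base limit.
Liquid reserves cover 14,700/1,235 = 11.9 months — ≥ 3 required
Employment 35 ≥ 24 months
43.3% falls in the override range (40%–44%), so the compensating-factor test applies.
Reserves 11.9 ≥ 9 months; credit score 690 < 760.
Override conditions not both satisfied; exception does not apply.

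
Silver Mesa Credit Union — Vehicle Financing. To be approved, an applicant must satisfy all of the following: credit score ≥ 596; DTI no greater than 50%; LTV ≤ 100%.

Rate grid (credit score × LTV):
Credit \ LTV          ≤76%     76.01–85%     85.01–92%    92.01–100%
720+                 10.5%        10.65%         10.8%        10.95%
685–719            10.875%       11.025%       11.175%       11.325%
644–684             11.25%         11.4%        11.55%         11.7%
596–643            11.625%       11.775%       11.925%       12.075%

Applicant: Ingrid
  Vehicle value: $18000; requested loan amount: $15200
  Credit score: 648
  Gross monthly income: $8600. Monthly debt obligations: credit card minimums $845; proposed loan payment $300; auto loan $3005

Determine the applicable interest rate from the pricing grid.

Credit score 648 ≥ 596; Total monthly debts = (845 + 300 + 3,005) = 4,150. DTI = 4,150/8,600 = 48.3% ≤ 50%
LTV: 15,200 ÷ 18,000 = 84.4%, within 100% cap
Row: 648 falls in 644–684. Column: 84.4% falls in 76.01–85%. Rate = 11.4%.

11.4%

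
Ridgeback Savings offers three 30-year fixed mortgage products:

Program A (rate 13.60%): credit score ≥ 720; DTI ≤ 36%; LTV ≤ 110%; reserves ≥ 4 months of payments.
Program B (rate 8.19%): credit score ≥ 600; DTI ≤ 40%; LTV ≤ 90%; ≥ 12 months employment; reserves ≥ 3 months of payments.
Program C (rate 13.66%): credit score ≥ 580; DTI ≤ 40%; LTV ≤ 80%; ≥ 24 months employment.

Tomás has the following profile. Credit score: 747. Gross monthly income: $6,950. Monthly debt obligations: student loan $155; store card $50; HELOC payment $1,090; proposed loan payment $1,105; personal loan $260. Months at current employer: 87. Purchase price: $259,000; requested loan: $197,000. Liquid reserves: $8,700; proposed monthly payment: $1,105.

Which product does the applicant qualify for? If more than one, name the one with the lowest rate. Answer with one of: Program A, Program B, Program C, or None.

Program B

Total debts = (155 + 50 + 1,090 + 1,105 + 260) = 2,660; DTI = 2,660/6,950 = 38.3%.
LTV = 197,000/259,000 = 76.1%.
Reserves = 8,700/1,105 = 7.9 months.
Program A: score 747 ≥ 720; DTI 38.3% > 36%; LTV 76.1% ≤ 110%; reserves 7.9 ≥ 4 mo → does not qualify.
Program B: score 747 ≥ 600; DTI 38.3% ≤ 40%; LTV 76.1% ≤ 90%; employment 87 ≥ 12 mo; reserves 7.9 ≥ 3 mo → qualifies.
Program C: score 747 ≥ 580; DTI 38.3% ≤ 40%; LTV 76.1% ≤ 80%; employment 87 ≥ 24 mo → qualifies.
Qualifying: Program B, Program C. Lowest rate is 8.19% → Program B.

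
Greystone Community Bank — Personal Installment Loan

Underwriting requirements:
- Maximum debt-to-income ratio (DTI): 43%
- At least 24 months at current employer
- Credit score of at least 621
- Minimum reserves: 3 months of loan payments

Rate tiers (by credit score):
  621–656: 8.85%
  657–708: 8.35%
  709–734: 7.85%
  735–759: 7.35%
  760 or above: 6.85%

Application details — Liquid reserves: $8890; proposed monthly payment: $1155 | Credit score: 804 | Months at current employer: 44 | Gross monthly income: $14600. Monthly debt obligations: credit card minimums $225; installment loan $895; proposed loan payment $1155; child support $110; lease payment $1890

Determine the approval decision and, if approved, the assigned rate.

Credit score 804 ≥ 621 (meets minimum)
Employment 44 ≥ 24 months
Liquid reserves cover 8,890/1,155 = 7.7 months — ≥ 3 required
Total monthly debts = (225 + 895 + 1,155 + 110 + 1,890) = 4,275. Debt-to-income = 4,275/14,600 = 29.3% — meets 43% limit
All requirements met. Score 804 falls in the 760 or above tier → 6.85%.

Approved at 6.85%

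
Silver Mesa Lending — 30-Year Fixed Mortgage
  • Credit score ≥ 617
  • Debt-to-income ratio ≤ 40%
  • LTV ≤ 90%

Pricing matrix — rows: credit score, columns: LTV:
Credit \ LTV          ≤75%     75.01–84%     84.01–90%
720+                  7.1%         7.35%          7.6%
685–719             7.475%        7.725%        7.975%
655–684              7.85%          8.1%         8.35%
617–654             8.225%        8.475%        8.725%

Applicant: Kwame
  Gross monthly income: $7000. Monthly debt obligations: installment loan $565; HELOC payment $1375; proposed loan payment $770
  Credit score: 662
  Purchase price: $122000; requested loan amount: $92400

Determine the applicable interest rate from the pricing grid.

Credit score 662 ≥ 617; Total monthly debts = (565 + 1,375 + 770) = 2,710. Debt-to-income = 2,710/7,000 = 38.7% — meets 40% limit
Loan-to-value = 92,400/122,000 = 75.7% — pass (90% max)
Score 662 is in the 655–684 band; LTV 75.7% is in the 75.01–84% band → 8.1%.

8.1%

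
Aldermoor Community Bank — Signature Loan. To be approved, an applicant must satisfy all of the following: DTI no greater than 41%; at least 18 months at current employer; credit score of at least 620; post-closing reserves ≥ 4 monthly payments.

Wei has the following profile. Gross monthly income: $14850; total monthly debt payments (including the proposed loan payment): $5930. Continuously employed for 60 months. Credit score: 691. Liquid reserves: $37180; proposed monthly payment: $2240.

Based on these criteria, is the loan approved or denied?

DTI: 5,930 ÷ 14,850 = 39.9%, within the 41% cap
Employment 60 ≥ 18 months
Credit score 691 ≥ 620 (meets)
Reserves = 37,180/2,240 = 16.6 months ≥ 4
All criteria satisfied.

Approved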